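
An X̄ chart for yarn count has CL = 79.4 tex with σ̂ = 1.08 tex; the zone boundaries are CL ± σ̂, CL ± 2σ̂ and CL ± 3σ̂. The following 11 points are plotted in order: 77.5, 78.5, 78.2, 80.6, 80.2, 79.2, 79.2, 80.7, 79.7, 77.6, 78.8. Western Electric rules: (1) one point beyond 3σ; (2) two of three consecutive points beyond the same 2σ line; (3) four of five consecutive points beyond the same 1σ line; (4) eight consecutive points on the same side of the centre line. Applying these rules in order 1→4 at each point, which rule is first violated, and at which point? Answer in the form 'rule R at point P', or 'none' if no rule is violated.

none

Zone of each point (C = within 1σ̂, B = 1σ̂–2σ̂, A = 2σ̂–3σ̂, * = beyond 3σ̂; sign = side of CL): 1:-B, 2:-C, 3:-B, 4:+B, 5:+C, 6:-C, 7:-C, 8:+B, 9:+C, 10:-B, 11:-C
No rule fires across all 11 points.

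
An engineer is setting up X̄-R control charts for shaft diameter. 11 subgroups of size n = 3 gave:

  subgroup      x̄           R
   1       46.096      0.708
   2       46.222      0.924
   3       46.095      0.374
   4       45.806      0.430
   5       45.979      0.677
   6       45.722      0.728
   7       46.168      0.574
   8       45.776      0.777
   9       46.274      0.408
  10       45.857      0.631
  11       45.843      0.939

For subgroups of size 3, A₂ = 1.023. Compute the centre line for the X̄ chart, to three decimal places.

X̄̄ = (46.096 + 46.222 + 46.095 + 45.806 + 45.979 + 45.722 + 46.168 + 45.776 + 46.274 + 45.857 + 45.843) / 11 = 505.8380 / 11 = 45.9853
CL = X̄̄ = 45.9853

45.985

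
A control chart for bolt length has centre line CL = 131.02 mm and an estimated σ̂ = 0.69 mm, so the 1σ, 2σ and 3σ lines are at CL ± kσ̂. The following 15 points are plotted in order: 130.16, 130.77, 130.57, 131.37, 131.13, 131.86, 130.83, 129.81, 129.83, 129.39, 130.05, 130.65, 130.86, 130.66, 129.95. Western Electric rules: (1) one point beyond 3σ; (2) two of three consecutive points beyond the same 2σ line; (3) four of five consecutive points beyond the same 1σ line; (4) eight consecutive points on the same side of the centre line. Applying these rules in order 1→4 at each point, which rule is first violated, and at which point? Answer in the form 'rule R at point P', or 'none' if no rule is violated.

rule 3 at point 11

Zone of each point (C = within 1σ̂, B = 1σ̂–2σ̂, A = 2σ̂–3σ̂, * = beyond 3σ̂; sign = side of CL): 1:-B, 2:-C, 3:-C, 4:+C, 5:+C, 6:+B, 7:-C, 8:-B, 9:-B, 10:-A, 11:-B, 12:-C, 13:-C, 14:-C, 15:-B
Rule 3 (four of five consecutive points beyond the same 1σ limit) is satisfied at point 11.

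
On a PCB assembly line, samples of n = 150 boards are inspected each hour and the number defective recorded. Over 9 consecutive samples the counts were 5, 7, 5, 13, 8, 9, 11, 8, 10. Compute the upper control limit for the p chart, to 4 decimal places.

0.1128

p̄ = Σdᵢ / (k·n) = 76 / (9 × 150) = 0.05630
UCL = p̄ + 3·√(p̄(1−p̄)/n) = 0.05630 + 3 × √(0.05630×0.94370/150) = 0.05630 + 3 × 0.01882 = 0.11276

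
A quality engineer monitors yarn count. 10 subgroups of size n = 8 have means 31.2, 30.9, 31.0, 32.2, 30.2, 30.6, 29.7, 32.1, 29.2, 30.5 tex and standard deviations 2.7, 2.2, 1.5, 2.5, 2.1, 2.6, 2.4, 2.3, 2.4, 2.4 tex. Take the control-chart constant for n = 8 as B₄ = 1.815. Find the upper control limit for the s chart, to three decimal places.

s̄ = (2.7 + 2.2 + 1.5 + 2.5 + 2.1 + 2.6 + 2.4 + 2.3 + 2.4 + 2.4) / 10 = 2.3100
UCL_s = B₄·s̄ = 1.815 × 2.3100 = 4.1926

4.193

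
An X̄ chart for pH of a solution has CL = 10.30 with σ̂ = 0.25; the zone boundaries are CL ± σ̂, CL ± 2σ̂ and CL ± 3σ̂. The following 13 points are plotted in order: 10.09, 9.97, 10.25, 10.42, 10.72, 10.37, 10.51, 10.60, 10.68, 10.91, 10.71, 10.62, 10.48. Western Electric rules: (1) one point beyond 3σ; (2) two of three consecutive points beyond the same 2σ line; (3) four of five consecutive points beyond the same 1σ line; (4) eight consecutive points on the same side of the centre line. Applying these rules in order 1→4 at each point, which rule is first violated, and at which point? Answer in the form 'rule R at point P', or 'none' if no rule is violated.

rule 3 at point 11

Zone of each point (C = within 1σ̂, B = 1σ̂–2σ̂, A = 2σ̂–3σ̂, * = beyond 3σ̂; sign = side of CL): 1:-C, 2:-B, 3:-C, 4:+C, 5:+B, 6:+C, 7:+C, 8:+B, 9:+B, 10:+A, 11:+B, 12:+B, 13:+C
Rule 3 (four of five consecutive points beyond the same 1σ limit) is satisfied at point 11.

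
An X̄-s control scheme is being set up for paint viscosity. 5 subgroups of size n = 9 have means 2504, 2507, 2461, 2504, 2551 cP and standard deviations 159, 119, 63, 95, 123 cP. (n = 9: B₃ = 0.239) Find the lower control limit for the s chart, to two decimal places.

s̄ = (159 + 119 + 63 + 95 + 123) / 5 = 111.8000
LCL_s = B₃·s̄ = 0.239 × 111.8000 = 26.7202

26.72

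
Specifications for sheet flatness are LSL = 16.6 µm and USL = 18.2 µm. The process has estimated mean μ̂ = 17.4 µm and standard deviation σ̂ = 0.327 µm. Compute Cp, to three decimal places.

0.815

Cp = (USL − LSL) / (6σ̂) = (18.2 − 16.6) / (6 × 0.327) = 1.6000 / 1.9620 = 0.8155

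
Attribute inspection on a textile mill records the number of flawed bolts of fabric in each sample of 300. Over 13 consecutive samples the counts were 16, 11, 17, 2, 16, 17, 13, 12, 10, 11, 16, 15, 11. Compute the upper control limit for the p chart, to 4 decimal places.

0.0779

p̄ = Σdᵢ / (k·n) = 167 / (13 × 300) = 0.04282
UCL = p̄ + 3·√(p̄(1−p̄)/n) = 0.04282 + 3 × √(0.04282×0.95718/300) = 0.04282 + 3 × 0.01169 = 0.07789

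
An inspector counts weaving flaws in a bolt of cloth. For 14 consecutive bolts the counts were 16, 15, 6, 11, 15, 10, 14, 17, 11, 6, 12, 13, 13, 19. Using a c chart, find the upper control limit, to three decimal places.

c̄ = (16 + 15 + 6 + 11 + 15 + 10 + 14 + 17 + 11 + 6 + 12 + 13 + 13 + 19) / 14 = 178 / 14 = 12.7143
UCL = c̄ + 3√c̄ = 12.7143 + 3 × √12.7143 = 12.7143 + 3 × 3.5657 = 23.4114

23.411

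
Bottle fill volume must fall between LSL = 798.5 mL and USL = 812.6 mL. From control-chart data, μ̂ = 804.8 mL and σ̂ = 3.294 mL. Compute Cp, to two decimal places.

0.71

Cp = (USL − LSL) / (6σ̂) = (812.6 − 798.5) / (6 × 3.294) = 14.1000 / 19.7640 = 0.7134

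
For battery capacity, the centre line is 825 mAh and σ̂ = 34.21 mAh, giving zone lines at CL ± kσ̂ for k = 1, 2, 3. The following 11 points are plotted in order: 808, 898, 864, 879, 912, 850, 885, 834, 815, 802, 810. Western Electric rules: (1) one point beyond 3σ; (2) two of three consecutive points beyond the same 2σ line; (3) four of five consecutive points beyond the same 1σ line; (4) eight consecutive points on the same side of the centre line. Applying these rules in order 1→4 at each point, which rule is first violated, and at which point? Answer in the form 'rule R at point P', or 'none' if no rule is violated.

Zone of each point (C = within 1σ̂, B = 1σ̂–2σ̂, A = 2σ̂–3σ̂, * = beyond 3σ̂; sign = side of CL): 1:-C, 2:+A, 3:+B, 4:+B, 5:+A, 6:+C, 7:+B, 8:+C, 9:-C, 10:-C, 11:-C
Rule 3 (four of five consecutive points beyond the same 1σ limit) is satisfied at point 5.

rule 3 at point 5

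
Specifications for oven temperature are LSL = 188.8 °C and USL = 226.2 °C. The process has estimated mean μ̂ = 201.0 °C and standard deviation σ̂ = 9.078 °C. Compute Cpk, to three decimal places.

Cpu = (USL − μ̂) / (3σ̂) = (226.2 − 201.0) / (3 × 9.078) = 0.9253; Cpl = (μ̂ − LSL) / (3σ̂) = (201.0 − 188.8) / (3 × 9.078) = 0.4480; Cpk = min(Cpu, Cpl) = 0.4480

0.448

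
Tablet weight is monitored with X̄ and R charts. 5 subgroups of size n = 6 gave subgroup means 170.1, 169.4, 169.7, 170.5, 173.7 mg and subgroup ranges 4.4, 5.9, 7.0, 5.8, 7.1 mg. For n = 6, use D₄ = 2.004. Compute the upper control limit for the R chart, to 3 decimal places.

R̄ = (4.4 + 5.9 + 7.0 + 5.8 + 7.1) / 5 = 30.2000 / 5 = 6.0400
UCL_R = D₄·R̄ = 2.004 × 6.0400 = 12.1042

12.104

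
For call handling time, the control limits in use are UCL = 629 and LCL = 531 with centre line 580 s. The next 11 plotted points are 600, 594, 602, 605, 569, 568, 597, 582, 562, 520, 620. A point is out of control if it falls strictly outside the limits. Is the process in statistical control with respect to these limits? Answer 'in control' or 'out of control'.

Compare each point to [531, 629]: sample 10 = 520 < LCL.

out of control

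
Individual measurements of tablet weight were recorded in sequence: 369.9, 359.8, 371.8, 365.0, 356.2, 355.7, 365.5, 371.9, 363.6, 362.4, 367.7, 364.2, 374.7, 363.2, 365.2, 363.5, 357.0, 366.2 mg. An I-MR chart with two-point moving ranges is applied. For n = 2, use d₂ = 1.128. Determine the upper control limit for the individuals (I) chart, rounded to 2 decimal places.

X̄ = (369.9 + 359.8 + 371.8 + 365.0 + 356.2 + 355.7 + 365.5 + 371.9 + 363.6 + 362.4 + 367.7 + 364.2 + 374.7 + 363.2 + 365.2 + 363.5 + 357.0 + 366.2) / 18 = 364.6389
Moving ranges: 10.1, 12.0, 6.8, 8.8, 0.5, 9.8, 6.4, 8.3, 1.2, 5.3, 3.5, 10.5, 11.5, 2.0, 1.7, 6.5, 9.2; M̄R̄ = 114.1000 / 17 = 6.7118
UCL = X̄ + 3·M̄R̄/d₂ = 364.6389 + 3 × 6.7118 / 1.128 = 382.4893

382.49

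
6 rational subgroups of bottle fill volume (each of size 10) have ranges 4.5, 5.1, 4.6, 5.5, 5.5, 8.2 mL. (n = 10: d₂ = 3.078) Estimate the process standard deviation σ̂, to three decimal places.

1.809

R̄ = (4.5 + 5.1 + 4.6 + 5.5 + 5.5 + 8.2) / 6 = 5.5667
σ̂ = R̄ / d₂ = 5.5667 / 3.078 = 1.8085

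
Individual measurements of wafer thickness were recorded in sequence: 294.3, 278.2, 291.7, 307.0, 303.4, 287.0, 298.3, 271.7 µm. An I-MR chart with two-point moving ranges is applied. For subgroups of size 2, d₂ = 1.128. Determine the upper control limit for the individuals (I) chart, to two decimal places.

X̄ = (294.3 + 278.2 + 291.7 + 307.0 + 303.4 + 287.0 + 298.3 + 271.7) / 8 = 291.4500
Moving ranges: 16.1, 13.5, 15.3, 3.6, 16.4, 11.3, 26.6; M̄R̄ = 102.8000 / 7 = 14.6857
UCL = X̄ + 3·M̄R̄/d₂ = 291.4500 + 3 × 14.6857 / 1.128 = 330.5078

330.51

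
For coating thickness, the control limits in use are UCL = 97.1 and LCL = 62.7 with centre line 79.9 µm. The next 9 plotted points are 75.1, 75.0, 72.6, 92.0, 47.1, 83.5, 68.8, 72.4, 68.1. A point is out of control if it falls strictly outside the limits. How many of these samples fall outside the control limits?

1

Compare each point to [62.7, 97.1]: sample 5 = 47.1 < LCL.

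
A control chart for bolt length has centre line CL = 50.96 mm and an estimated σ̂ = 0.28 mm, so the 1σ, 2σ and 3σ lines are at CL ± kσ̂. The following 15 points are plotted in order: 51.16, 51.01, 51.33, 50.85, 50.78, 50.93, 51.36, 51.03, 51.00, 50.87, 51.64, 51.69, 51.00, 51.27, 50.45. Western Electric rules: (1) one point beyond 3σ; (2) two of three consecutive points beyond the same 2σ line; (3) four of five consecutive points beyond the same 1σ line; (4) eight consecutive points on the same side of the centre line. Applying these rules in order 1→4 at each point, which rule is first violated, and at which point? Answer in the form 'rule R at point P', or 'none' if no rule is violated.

Zone of each point (C = within 1σ̂, B = 1σ̂–2σ̂, A = 2σ̂–3σ̂, * = beyond 3σ̂; sign = side of CL): 1:+C, 2:+C, 3:+B, 4:-C, 5:-C, 6:-C, 7:+B, 8:+C, 9:+C, 10:-C, 11:+A, 12:+A, 13:+C, 14:+B, 15:-B
Rule 2 (two of three consecutive points beyond the same 2σ limit) is satisfied at point 12.

rule 2 at point 12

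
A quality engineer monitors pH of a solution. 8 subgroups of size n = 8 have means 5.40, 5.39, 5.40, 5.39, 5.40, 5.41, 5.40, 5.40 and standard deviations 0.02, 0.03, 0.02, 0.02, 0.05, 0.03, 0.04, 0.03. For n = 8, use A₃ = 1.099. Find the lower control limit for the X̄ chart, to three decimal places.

X̄̄ = (5.40 + 5.39 + 5.40 + 5.39 + 5.40 + 5.41 + 5.40 + 5.40) / 8 = 5.3987
s̄ = (0.02 + 0.03 + 0.02 + 0.02 + 0.05 + 0.03 + 0.04 + 0.03) / 8 = 0.0300
LCL = X̄̄ − A₃·s̄ = 5.3987 − 1.099 × 0.0300 = 5.3658

5.366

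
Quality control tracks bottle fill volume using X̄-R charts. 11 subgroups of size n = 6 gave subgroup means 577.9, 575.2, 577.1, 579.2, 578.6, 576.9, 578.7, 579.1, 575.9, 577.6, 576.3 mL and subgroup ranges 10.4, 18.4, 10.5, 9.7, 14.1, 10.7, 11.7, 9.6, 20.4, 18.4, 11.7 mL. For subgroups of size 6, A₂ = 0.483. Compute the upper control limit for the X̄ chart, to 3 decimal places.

583.893

X̄̄ = (577.9 + 575.2 + 577.1 + 579.2 + 578.6 + 576.9 + 578.7 + 579.1 + 575.9 + 577.6 + 576.3) / 11 = 6352.5000 / 11 = 577.5000
R̄ = (10.4 + 18.4 + 10.5 + 9.7 + 14.1 + 10.7 + 11.7 + 9.6 + 20.4 + 18.4 + 11.7) / 11 = 145.6000 / 11 = 13.2364
UCL = X̄̄ + A₂·R̄ = 577.5000 + 0.483 × 13.2364 = 583.8932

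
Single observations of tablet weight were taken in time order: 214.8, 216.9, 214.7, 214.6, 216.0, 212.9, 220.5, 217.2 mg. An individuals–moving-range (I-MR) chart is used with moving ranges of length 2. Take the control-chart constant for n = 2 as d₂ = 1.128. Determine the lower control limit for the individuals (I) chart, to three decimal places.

208.427

X̄ = (214.8 + 216.9 + 214.7 + 214.6 + 216.0 + 212.9 + 220.5 + 217.2) / 8 = 215.9500
Moving ranges: 2.1, 2.2, 0.1, 1.4, 3.1, 7.6, 3.3; M̄R̄ = 19.8000 / 7 = 2.8286
LCL = X̄ − 3·M̄R̄/d₂ = 215.9500 − 3 × 2.8286 / 1.128 = 208.4272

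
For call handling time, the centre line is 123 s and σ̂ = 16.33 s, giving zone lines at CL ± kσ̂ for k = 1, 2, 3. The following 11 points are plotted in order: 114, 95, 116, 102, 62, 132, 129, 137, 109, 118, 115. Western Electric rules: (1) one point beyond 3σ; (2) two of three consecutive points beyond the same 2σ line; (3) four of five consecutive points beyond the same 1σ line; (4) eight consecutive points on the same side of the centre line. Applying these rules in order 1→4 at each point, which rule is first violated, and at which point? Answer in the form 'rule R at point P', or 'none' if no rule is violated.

rule 1 at point 5

Zone of each point (C = within 1σ̂, B = 1σ̂–2σ̂, A = 2σ̂–3σ̂, * = beyond 3σ̂; sign = side of CL): 1:-C, 2:-B, 3:-C, 4:-B, 5:-*, 6:+C, 7:+C, 8:+C, 9:-C, 10:-C, 11:-C
Rule 1 (one point beyond the 3σ limits) is satisfied at point 5.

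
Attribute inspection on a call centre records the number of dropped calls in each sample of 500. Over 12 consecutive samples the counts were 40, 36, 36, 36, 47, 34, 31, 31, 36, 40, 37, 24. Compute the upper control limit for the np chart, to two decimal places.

p̄ = Σdᵢ / (k·n) = 428 / (12 × 500) = 0.07133
UCL = np̄ + 3·√(np̄(1−p̄)) = 35.6667 + 3 × √(35.6667×0.92867) = 35.6667 + 3 × 5.7552 = 52.9323

52.93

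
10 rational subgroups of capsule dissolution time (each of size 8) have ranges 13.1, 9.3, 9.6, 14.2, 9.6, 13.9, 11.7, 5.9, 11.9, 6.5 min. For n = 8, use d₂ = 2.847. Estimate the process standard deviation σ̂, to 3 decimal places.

R̄ = (13.1 + 9.3 + 9.6 + 14.2 + 9.6 + 13.9 + 11.7 + 5.9 + 11.9 + 6.5) / 10 = 10.5700
σ̂ = R̄ / d₂ = 10.5700 / 2.847 = 3.7127

3.713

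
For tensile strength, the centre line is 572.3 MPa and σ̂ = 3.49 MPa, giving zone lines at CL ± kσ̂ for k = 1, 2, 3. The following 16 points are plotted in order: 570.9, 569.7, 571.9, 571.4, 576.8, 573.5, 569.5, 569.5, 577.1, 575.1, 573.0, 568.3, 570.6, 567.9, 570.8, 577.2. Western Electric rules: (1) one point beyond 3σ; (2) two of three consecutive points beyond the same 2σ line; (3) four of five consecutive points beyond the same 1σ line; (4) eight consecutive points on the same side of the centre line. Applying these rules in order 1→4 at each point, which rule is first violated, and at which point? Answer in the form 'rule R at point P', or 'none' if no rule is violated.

Zone of each point (C = within 1σ̂, B = 1σ̂–2σ̂, A = 2σ̂–3σ̂, * = beyond 3σ̂; sign = side of CL): 1:-C, 2:-C, 3:-C, 4:-C, 5:+B, 6:+C, 7:-C, 8:-C, 9:+B, 10:+C, 11:+C, 12:-B, 13:-C, 14:-B, 15:-C, 16:+B
No rule fires across all 16 points.

none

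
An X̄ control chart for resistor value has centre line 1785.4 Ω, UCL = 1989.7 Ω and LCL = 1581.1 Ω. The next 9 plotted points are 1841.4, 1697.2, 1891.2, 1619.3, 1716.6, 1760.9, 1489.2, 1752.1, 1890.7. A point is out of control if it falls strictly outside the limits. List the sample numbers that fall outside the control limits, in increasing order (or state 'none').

7

Compare each point to [1581.1, 1989.7]: sample 7 = 1489.2 < LCL.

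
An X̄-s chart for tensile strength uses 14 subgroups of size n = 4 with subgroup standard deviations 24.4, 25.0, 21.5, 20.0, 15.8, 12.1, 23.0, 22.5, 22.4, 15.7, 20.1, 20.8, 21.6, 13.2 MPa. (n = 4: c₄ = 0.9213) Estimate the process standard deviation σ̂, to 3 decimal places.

21.561

s̄ = (24.4 + 25.0 + 21.5 + 20.0 + 15.8 + 12.1 + 23.0 + 22.5 + 22.4 + 15.7 + 20.1 + 20.8 + 21.6 + 13.2) / 14 = 19.8643
σ̂ = s̄ / c₄ = 19.8643 / 0.9213 = 21.5611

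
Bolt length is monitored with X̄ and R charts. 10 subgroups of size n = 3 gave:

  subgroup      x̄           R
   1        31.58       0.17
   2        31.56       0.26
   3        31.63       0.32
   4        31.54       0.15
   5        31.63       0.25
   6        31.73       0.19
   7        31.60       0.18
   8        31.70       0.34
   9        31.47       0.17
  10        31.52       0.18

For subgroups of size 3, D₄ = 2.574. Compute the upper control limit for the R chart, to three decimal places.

R̄ = (0.17 + 0.26 + 0.32 + 0.15 + 0.25 + 0.19 + 0.18 + 0.34 + 0.17 + 0.18) / 10 = 2.2100 / 10 = 0.2210
UCL_R = D₄·R̄ = 2.574 × 0.2210 = 0.5689

0.569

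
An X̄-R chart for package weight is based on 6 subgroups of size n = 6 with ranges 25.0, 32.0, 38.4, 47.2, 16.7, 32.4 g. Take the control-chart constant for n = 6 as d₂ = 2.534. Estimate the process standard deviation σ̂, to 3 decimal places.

12.609

R̄ = (25.0 + 32.0 + 38.4 + 47.2 + 16.7 + 32.4) / 6 = 31.9500
σ̂ = R̄ / d₂ = 31.9500 / 2.534 = 12.6085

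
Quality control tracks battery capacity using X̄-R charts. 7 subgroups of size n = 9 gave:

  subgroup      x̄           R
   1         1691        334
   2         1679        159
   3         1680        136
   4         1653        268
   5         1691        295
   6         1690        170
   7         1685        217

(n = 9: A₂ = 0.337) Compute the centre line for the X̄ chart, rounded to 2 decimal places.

X̄̄ = (1691 + 1679 + 1680 + 1653 + 1691 + 1690 + 1685) / 7 = 11769.0000 / 7 = 1681.2857
CL = X̄̄ = 1681.2857

1681.29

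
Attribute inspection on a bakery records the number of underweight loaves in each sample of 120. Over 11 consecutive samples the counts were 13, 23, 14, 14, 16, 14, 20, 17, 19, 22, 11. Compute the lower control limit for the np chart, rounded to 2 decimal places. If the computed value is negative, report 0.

5.28

p̄ = Σdᵢ / (k·n) = 183 / (11 × 120) = 0.13864
LCL = np̄ − 3·√(np̄(1−p̄)) = 16.6364 − 3 × 3.7855 = 5.2799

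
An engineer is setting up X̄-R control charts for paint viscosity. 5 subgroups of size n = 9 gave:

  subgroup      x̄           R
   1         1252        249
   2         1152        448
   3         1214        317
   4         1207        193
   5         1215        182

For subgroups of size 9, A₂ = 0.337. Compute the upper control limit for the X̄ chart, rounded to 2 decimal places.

1301.62

X̄̄ = (1252 + 1152 + 1214 + 1207 + 1215) / 5 = 6040.0000 / 5 = 1208.0000
R̄ = (249 + 448 + 317 + 193 + 182) / 5 = 1389.0000 / 5 = 277.8000
UCL = X̄̄ + A₂·R̄ = 1208.0000 + 0.337 × 277.8000 = 1301.6186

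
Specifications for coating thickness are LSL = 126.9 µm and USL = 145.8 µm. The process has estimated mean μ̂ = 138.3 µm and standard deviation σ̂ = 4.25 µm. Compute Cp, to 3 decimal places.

Cp = (USL − LSL) / (6σ̂) = (145.8 − 126.9) / (6 × 4.25) = 18.9000 / 25.5000 = 0.7412

0.741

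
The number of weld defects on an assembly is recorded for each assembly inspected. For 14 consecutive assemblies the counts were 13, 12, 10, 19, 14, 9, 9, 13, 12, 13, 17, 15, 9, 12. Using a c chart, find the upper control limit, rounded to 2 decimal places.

c̄ = (13 + 12 + 10 + 19 + 14 + 9 + 9 + 13 + 12 + 13 + 17 + 15 + 9 + 12) / 14 = 177 / 14 = 12.6429
UCL = c̄ + 3√c̄ = 12.6429 + 3 × √12.6429 = 12.6429 + 3 × 3.5557 = 23.3099

23.31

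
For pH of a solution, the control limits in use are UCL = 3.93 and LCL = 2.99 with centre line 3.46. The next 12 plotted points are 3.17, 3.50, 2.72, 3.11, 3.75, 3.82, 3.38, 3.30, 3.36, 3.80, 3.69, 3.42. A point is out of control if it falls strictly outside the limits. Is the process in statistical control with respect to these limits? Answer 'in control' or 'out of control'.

out of control

Compare each point to [2.99, 3.93]: sample 3 = 2.72 < LCL.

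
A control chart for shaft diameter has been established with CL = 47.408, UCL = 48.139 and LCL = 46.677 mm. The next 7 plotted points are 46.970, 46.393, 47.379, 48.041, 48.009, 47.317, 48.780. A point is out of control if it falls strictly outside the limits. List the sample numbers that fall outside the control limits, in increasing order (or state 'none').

2, 7

Compare each point to [46.677, 48.139]: sample 2 = 46.393 < LCL; sample 7 = 48.780 > UCL.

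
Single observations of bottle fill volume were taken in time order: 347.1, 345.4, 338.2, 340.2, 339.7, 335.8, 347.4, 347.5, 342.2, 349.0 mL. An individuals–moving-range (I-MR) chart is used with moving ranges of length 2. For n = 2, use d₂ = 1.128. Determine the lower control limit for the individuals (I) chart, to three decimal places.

331.696

X̄ = (347.1 + 345.4 + 338.2 + 340.2 + 339.7 + 335.8 + 347.4 + 347.5 + 342.2 + 349.0) / 10 = 343.2500
Moving ranges: 1.7, 7.2, 2.0, 0.5, 3.9, 11.6, 0.1, 5.3, 6.8; M̄R̄ = 39.1000 / 9 = 4.3444
LCL = X̄ − 3·M̄R̄/d₂ = 343.2500 − 3 × 4.3444 / 1.128 = 331.6956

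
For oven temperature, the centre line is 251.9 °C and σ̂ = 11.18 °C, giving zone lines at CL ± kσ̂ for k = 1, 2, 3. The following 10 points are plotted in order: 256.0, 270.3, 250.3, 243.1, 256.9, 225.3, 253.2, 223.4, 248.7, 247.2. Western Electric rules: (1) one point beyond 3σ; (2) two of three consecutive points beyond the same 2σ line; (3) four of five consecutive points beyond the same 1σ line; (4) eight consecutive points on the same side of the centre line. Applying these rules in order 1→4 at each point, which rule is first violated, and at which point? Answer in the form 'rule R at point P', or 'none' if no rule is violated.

rule 2 at point 8

Zone of each point (C = within 1σ̂, B = 1σ̂–2σ̂, A = 2σ̂–3σ̂, * = beyond 3σ̂; sign = side of CL): 1:+C, 2:+B, 3:-C, 4:-C, 5:+C, 6:-A, 7:+C, 8:-A, 9:-C, 10:-C
Rule 2 (two of three consecutive points beyond the same 2σ limit) is satisfied at point 8.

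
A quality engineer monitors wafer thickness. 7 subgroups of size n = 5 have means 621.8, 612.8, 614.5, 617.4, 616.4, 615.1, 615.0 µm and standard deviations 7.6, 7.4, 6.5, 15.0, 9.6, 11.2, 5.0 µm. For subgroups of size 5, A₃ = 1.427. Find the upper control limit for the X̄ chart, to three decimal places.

628.843

X̄̄ = (621.8 + 612.8 + 614.5 + 617.4 + 616.4 + 615.1 + 615.0) / 7 = 616.1429
s̄ = (7.6 + 7.4 + 6.5 + 15.0 + 9.6 + 11.2 + 5.0) / 7 = 8.9000
UCL = X̄̄ + A₃·s̄ = 616.1429 + 1.427 × 8.9000 = 628.8432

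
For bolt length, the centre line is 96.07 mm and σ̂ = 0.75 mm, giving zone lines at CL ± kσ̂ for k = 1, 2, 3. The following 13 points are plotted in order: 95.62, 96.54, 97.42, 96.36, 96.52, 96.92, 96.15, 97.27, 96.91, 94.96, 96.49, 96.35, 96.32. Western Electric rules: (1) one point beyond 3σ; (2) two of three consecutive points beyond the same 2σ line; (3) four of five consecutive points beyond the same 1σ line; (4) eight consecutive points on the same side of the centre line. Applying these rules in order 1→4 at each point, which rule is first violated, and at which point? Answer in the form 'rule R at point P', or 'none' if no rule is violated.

Zone of each point (C = within 1σ̂, B = 1σ̂–2σ̂, A = 2σ̂–3σ̂, * = beyond 3σ̂; sign = side of CL): 1:-C, 2:+C, 3:+B, 4:+C, 5:+C, 6:+B, 7:+C, 8:+B, 9:+B, 10:-B, 11:+C, 12:+C, 13:+C
Rule 4 (eight consecutive points on the same side of the centre line) is satisfied at point 9.

rule 4 at point 9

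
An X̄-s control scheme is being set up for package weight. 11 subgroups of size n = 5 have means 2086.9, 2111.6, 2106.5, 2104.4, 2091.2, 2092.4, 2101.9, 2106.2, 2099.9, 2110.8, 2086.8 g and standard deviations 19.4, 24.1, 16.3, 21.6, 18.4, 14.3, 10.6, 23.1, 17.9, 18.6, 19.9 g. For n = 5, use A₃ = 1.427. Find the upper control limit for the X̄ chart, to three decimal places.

2126.363

X̄̄ = (2086.9 + 2111.6 + 2106.5 + 2104.4 + 2091.2 + 2092.4 + 2101.9 + 2106.2 + 2099.9 + 2110.8 + 2086.8) / 11 = 2099.8727
s̄ = (19.4 + 24.1 + 16.3 + 21.6 + 18.4 + 14.3 + 10.6 + 23.1 + 17.9 + 18.6 + 19.9) / 11 = 18.5636
UCL = X̄̄ + A₃·s̄ = 2099.8727 + 1.427 × 18.5636 = 2126.3630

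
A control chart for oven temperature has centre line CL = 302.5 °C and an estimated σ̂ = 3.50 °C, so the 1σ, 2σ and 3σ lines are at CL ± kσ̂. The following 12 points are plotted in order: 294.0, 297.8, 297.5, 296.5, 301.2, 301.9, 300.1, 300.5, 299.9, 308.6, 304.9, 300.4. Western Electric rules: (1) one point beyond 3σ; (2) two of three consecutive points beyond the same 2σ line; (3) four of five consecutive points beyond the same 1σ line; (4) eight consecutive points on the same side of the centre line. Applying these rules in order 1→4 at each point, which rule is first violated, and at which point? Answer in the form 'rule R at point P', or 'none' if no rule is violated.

rule 3 at point 4

Zone of each point (C = within 1σ̂, B = 1σ̂–2σ̂, A = 2σ̂–3σ̂, * = beyond 3σ̂; sign = side of CL): 1:-A, 2:-B, 3:-B, 4:-B, 5:-C, 6:-C, 7:-C, 8:-C, 9:-C, 10:+B, 11:+C, 12:-C
Rule 3 (four of five consecutive points beyond the same 1σ limit) is satisfied at point 4.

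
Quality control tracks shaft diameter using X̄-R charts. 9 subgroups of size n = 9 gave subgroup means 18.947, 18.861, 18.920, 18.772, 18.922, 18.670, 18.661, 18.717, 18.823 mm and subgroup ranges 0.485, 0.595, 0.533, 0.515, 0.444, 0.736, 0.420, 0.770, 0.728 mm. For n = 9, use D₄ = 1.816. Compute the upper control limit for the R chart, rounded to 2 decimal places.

R̄ = (0.485 + 0.595 + 0.533 + 0.515 + 0.444 + 0.736 + 0.420 + 0.770 + 0.728) / 9 = 5.2260 / 9 = 0.5807
UCL_R = D₄·R̄ = 1.816 × 0.5807 = 1.0545

1.05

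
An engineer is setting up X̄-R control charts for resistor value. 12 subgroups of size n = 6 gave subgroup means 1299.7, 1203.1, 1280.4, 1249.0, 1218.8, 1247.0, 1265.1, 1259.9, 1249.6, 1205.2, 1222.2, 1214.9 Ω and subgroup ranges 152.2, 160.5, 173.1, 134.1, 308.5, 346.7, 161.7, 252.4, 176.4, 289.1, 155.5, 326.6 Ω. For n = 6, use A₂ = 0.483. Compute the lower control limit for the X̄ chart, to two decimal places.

X̄̄ = (1299.7 + 1203.1 + 1280.4 + 1249.0 + 1218.8 + 1247.0 + 1265.1 + 1259.9 + 1249.6 + 1205.2 + 1222.2 + 1214.9) / 12 = 14914.9000 / 12 = 1242.9083
R̄ = (152.2 + 160.5 + 173.1 + 134.1 + 308.5 + 346.7 + 161.7 + 252.4 + 176.4 + 289.1 + 155.5 + 326.6) / 12 = 2636.8000 / 12 = 219.7333
LCL = X̄̄ − A₂·R̄ = 1242.9083 − 0.483 × 219.7333 = 1136.7771

1136.78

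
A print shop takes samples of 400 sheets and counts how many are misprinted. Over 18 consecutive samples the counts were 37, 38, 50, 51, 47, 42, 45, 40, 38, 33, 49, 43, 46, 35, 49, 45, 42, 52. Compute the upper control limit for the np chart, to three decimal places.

p̄ = Σdᵢ / (k·n) = 782 / (18 × 400) = 0.10861
UCL = np̄ + 3·√(np̄(1−p̄)) = 43.4444 + 3 × √(43.4444×0.89139) = 43.4444 + 3 × 6.2230 = 62.1135

62.113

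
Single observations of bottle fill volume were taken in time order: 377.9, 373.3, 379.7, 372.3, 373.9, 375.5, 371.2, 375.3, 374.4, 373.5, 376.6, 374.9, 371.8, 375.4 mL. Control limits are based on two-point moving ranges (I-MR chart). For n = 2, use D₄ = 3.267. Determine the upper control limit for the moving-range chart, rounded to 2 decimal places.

10.88

Moving ranges: 4.6, 6.4, 7.4, 1.6, 1.6, 4.3, 4.1, 0.9, 0.9, 3.1, 1.7, 3.1, 3.6; M̄R̄ = 43.3000 / 13 = 3.3308
UCL_MR = D₄·M̄R̄ = 3.267 × 3.3308 = 10.8816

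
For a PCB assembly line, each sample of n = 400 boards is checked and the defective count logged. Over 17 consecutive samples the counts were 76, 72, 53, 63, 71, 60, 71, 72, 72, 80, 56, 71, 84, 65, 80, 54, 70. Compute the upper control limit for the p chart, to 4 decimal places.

0.2287

p̄ = Σdᵢ / (k·n) = 1170 / (17 × 400) = 0.17206
UCL = p̄ + 3·√(p̄(1−p̄)/n) = 0.17206 + 3 × √(0.17206×0.82794/400) = 0.17206 + 3 × 0.01887 = 0.22867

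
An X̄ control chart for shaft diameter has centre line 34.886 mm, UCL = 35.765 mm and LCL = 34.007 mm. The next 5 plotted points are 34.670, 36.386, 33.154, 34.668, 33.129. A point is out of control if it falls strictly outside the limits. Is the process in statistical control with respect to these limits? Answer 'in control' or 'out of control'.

Compare each point to [34.007, 35.765]: sample 2 = 36.386 > UCL; sample 3 = 33.154 < LCL; sample 5 = 33.129 < LCL.

out of control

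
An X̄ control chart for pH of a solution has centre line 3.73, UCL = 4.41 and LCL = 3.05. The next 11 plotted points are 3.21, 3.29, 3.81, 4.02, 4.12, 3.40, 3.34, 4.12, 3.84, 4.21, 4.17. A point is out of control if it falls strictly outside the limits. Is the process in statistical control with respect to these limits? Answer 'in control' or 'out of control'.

All 11 points lie within [3.05, 4.41].

in control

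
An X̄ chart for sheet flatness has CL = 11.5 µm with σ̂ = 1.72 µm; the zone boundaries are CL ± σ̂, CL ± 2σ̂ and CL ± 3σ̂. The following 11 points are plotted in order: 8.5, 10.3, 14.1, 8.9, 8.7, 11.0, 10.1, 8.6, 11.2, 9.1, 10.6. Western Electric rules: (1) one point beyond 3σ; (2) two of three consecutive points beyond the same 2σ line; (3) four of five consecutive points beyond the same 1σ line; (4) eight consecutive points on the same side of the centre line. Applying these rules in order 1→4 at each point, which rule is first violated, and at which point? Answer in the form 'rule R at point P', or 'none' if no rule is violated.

Zone of each point (C = within 1σ̂, B = 1σ̂–2σ̂, A = 2σ̂–3σ̂, * = beyond 3σ̂; sign = side of CL): 1:-B, 2:-C, 3:+B, 4:-B, 5:-B, 6:-C, 7:-C, 8:-B, 9:-C, 10:-B, 11:-C
Rule 4 (eight consecutive points on the same side of the centre line) is satisfied at point 11.

rule 4 at point 11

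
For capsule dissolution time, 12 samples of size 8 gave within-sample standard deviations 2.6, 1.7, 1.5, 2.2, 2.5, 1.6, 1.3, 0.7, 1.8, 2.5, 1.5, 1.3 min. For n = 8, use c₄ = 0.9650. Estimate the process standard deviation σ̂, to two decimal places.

1.83

s̄ = (2.6 + 1.7 + 1.5 + 2.2 + 2.5 + 1.6 + 1.3 + 0.7 + 1.8 + 2.5 + 1.5 + 1.3) / 12 = 1.7667
σ̂ = s̄ / c₄ = 1.7667 / 0.9650 = 1.8307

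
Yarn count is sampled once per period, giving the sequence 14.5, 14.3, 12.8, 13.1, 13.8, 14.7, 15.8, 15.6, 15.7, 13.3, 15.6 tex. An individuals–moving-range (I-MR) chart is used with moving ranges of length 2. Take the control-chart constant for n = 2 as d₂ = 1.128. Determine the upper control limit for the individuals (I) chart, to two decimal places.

17.05

X̄ = (14.5 + 14.3 + 12.8 + 13.1 + 13.8 + 14.7 + 15.8 + 15.6 + 15.7 + 13.3 + 15.6) / 11 = 14.4727
Moving ranges: 0.2, 1.5, 0.3, 0.7, 0.9, 1.1, 0.2, 0.1, 2.4, 2.3; M̄R̄ = 9.7000 / 10 = 0.9700
UCL = X̄ + 3·M̄R̄/d₂ = 14.4727 + 3 × 0.9700 / 1.128 = 17.0525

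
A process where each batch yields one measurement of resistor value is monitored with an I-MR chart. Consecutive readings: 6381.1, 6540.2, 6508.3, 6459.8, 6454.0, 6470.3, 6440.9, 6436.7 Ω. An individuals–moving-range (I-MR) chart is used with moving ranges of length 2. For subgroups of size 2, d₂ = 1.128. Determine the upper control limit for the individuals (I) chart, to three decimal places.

X̄ = (6381.1 + 6540.2 + 6508.3 + 6459.8 + 6454.0 + 6470.3 + 6440.9 + 6436.7) / 8 = 6461.4125
Moving ranges: 159.1, 31.9, 48.5, 5.8, 16.3, 29.4, 4.2; M̄R̄ = 295.2000 / 7 = 42.1714
UCL = X̄ + 3·M̄R̄/d₂ = 6461.4125 + 3 × 42.1714 / 1.128 = 6573.5706

6573.571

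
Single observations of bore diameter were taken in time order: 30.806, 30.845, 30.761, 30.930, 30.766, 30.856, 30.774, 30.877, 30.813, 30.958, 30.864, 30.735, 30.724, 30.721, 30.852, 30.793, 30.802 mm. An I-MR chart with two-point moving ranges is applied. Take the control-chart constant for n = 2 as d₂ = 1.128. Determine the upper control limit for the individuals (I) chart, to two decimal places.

X̄ = (30.806 + 30.845 + 30.761 + 30.930 + 30.766 + 30.856 + 30.774 + 30.877 + 30.813 + 30.958 + 30.864 + 30.735 + 30.724 + 30.721 + 30.852 + 30.793 + 30.802) / 17 = 30.8163
Moving ranges: 0.039, 0.084, 0.169, 0.164, 0.090, 0.082, 0.103, 0.064, 0.145, 0.094, 0.129, 0.011, 0.003, 0.131, 0.059, 0.009; M̄R̄ = 1.3760 / 16 = 0.0860
UCL = X̄ + 3·M̄R̄/d₂ = 30.8163 + 3 × 0.0860 / 1.128 = 31.0450

31.05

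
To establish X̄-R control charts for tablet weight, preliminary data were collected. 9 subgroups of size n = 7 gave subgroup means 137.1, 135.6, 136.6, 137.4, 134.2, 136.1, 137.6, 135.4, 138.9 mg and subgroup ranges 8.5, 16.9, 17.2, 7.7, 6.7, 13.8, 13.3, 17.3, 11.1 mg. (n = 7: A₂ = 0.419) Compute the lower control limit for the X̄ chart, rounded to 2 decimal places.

131.31

X̄̄ = (137.1 + 135.6 + 136.6 + 137.4 + 134.2 + 136.1 + 137.6 + 135.4 + 138.9) / 9 = 1228.9000 / 9 = 136.5444
R̄ = (8.5 + 16.9 + 17.2 + 7.7 + 6.7 + 13.8 + 13.3 + 17.3 + 11.1) / 9 = 112.5000 / 9 = 12.5000
LCL = X̄̄ − A₂·R̄ = 136.5444 − 0.419 × 12.5000 = 131.3069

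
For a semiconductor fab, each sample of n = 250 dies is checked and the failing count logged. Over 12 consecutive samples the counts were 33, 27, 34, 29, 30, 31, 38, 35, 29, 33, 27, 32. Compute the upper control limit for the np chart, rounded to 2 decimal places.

47.24

p̄ = Σdᵢ / (k·n) = 378 / (12 × 250) = 0.12600
UCL = np̄ + 3·√(np̄(1−p̄)) = 31.5000 + 3 × √(31.5000×0.87400) = 31.5000 + 3 × 5.2470 = 47.2410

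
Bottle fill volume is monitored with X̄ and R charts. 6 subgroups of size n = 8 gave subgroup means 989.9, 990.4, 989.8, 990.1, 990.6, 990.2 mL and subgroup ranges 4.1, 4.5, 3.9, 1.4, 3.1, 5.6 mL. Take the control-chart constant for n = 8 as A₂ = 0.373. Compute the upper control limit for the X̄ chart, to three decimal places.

X̄̄ = (989.9 + 990.4 + 989.8 + 990.1 + 990.6 + 990.2) / 6 = 5941.0000 / 6 = 990.1667
R̄ = (4.1 + 4.5 + 3.9 + 1.4 + 3.1 + 5.6) / 6 = 22.6000 / 6 = 3.7667
UCL = X̄̄ + A₂·R̄ = 990.1667 + 0.373 × 3.7667 = 991.5716

991.572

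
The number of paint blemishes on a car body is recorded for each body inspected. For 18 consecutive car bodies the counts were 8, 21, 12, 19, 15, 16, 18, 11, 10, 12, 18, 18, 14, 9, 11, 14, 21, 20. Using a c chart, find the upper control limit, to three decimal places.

26.388

c̄ = (8 + 21 + 12 + 19 + 15 + 16 + 18 + 11 + 10 + 12 + 18 + 18 + 14 + 9 + 11 + 14 + 21 + 20) / 18 = 267 / 18 = 14.8333
UCL = c̄ + 3√c̄ = 14.8333 + 3 × √14.8333 = 14.8333 + 3 × 3.8514 = 26.3876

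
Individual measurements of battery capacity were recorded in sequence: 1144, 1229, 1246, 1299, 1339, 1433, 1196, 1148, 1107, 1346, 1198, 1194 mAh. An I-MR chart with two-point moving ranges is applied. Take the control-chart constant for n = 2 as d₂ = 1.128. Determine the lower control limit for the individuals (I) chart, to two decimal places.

996.69

X̄ = (1144 + 1229 + 1246 + 1299 + 1339 + 1433 + 1196 + 1148 + 1107 + 1346 + 1198 + 1194) / 12 = 1239.9167
Moving ranges: 85, 17, 53, 40, 94, 237, 48, 41, 239, 148, 4; M̄R̄ = 1006.0000 / 11 = 91.4545
LCL = X̄ − 3·M̄R̄/d₂ = 1239.9167 − 3 × 91.4545 / 1.128 = 996.6865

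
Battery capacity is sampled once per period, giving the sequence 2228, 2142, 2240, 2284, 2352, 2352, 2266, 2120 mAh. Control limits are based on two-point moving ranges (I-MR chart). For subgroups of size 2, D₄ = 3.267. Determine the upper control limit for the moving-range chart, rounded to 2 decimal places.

Moving ranges: 86, 98, 44, 68, 0, 86, 146; M̄R̄ = 528.0000 / 7 = 75.4286
UCL_MR = D₄·M̄R̄ = 3.267 × 75.4286 = 246.4251

246.43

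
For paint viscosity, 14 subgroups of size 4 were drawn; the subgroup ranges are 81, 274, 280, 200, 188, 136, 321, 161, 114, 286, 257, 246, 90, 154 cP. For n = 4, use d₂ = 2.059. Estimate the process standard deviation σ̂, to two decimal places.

96.72

R̄ = (81 + 274 + 280 + 200 + 188 + 136 + 321 + 161 + 114 + 286 + 257 + 246 + 90 + 154) / 14 = 199.1429
σ̂ = R̄ / d₂ = 199.1429 / 2.059 = 96.7182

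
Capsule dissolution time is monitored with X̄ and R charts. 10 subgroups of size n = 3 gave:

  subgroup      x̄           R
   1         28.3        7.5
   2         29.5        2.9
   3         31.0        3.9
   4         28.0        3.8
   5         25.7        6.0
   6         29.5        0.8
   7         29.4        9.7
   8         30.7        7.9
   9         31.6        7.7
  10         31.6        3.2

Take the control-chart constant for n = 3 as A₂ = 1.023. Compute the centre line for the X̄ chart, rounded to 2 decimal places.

29.53

X̄̄ = (28.3 + 29.5 + 31.0 + 28.0 + 25.7 + 29.5 + 29.4 + 30.7 + 31.6 + 31.6) / 10 = 295.3000 / 10 = 29.5300
CL = X̄̄ = 29.5300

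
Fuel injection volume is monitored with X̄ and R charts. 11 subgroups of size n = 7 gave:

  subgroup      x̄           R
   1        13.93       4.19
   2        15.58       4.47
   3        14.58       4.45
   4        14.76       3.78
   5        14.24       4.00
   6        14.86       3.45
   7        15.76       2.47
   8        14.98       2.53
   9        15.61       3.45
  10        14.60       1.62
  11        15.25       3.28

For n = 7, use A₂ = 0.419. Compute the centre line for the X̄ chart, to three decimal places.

X̄̄ = (13.93 + 15.58 + 14.58 + 14.76 + 14.24 + 14.86 + 15.76 + 14.98 + 15.61 + 14.60 + 15.25) / 11 = 164.1500 / 11 = 14.9227
CL = X̄̄ = 14.9227

14.923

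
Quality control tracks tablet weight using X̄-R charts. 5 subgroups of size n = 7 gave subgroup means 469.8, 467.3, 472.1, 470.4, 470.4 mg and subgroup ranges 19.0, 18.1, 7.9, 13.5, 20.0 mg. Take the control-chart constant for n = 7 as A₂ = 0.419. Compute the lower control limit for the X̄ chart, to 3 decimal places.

X̄̄ = (469.8 + 467.3 + 472.1 + 470.4 + 470.4) / 5 = 2350.0000 / 5 = 470.0000
R̄ = (19.0 + 18.1 + 7.9 + 13.5 + 20.0) / 5 = 78.5000 / 5 = 15.7000
LCL = X̄̄ − A₂·R̄ = 470.0000 − 0.419 × 15.7000 = 463.4217

463.422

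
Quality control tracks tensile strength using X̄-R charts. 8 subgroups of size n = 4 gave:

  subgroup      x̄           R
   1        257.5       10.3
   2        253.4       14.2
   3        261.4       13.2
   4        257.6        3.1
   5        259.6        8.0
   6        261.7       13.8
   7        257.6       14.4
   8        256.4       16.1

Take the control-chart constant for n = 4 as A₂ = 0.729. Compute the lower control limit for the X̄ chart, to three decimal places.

249.666

X̄̄ = (257.5 + 253.4 + 261.4 + 257.6 + 259.6 + 261.7 + 257.6 + 256.4) / 8 = 2065.2000 / 8 = 258.1500
R̄ = (10.3 + 14.2 + 13.2 + 3.1 + 8.0 + 13.8 + 14.4 + 16.1) / 8 = 93.1000 / 8 = 11.6375
LCL = X̄̄ − A₂·R̄ = 258.1500 − 0.729 × 11.6375 = 249.6663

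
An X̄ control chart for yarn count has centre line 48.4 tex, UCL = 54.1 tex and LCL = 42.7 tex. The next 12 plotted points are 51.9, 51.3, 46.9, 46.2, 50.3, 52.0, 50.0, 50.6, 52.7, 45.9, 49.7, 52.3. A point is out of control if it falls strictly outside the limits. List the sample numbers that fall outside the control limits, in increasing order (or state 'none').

All 12 points lie within [42.7, 54.1].

none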